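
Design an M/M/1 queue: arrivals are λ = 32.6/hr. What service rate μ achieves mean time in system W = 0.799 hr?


W = 1/(μ−λ) ⇒ μ − λ = 1/W = 1/0.799 = 1.2516
μ = λ + 1/W = 32.6 + 1.2516 = 33.8516 per hr

Final: 33.8516 /hr


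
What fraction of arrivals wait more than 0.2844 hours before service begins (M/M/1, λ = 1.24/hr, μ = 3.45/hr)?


ρ = 1.24/3.45 = 0.3594
P(Wq > t) = ρ·e^{−(μ−λ)t} = 0.3594·e^{−0.6285}
= 0.3594·0.533378 = 0.191707

Final: 0.191707


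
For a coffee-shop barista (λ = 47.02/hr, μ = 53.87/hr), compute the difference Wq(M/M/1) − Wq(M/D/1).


ρ = 47.02/53.87 = 0.8728
Wq(M/M/1) = ρ/(μ−λ) = 0.8728/6.85 = 0.12742 hr
Wq(M/D/1) = ρ/(2(μ−λ)) = 0.06371 hr
Savings = 0.12742 − 0.06371 = 0.06371 hr

Final: 0.06371 hr


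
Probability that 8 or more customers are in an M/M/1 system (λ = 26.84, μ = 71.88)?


ρ = 26.84/71.88 = 0.3734
P(N ≥ n) = ρ^n = 0.3734^8 = 0.0003779

Final: 0.0003779


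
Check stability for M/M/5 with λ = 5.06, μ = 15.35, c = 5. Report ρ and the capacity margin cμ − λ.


Total capacity cμ = 5·15.35 = 76.75/hr
ρ = λ/(cμ) = 5.06/76.75 = 0.06593
Stable ⇔ ρ < 1: YES
Spare capacity = cμ − λ = 76.75 − 5.06 = 71.69/hr

Final: ρ = 0.06593; stable; margin = 71.69/hr


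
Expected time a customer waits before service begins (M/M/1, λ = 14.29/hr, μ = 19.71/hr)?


ρ = 14.29/19.71 = 0.7250
Wq = ρ/(μ−λ) = 0.7250/(19.71 − 14.29) = 0.7250/5.42 = 0.1338 hr

Final: 0.1338 hr


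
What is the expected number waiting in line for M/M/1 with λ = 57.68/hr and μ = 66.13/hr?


ρ = 57.68/66.13 = 0.8722
Lq = ρ²/(1−ρ) = 0.7608/0.1278 = 5.9538

Final: 5.9538


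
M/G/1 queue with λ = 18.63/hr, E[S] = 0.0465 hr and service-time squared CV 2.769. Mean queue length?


ρ = λ·E[S] = 18.63·0.0465 = 0.8663
Lq = ρ²(1+C_s²)/(2(1−ρ)) = 0.7505·(1+2.769)/(2·0.1337)
= 0.7505·3.7690/0.2674 = 10.57743

Final: 10.57743


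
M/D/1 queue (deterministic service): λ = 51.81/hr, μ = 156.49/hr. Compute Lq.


ρ = 51.81/156.49 = 0.3311
M/D/1: Lq = ρ²/(2(1−ρ)) = 0.1096/(2·0.6689) = 0.08193

Final: 0.08193


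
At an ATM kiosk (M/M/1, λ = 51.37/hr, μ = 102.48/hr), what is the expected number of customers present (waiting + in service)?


ρ = λ/μ = 51.37/102.48 = 0.5013
L = ρ/(1−ρ) = 0.5013/(1 − 0.5013) = 0.5013/0.4987 = 1.0051

Final: 1.0051


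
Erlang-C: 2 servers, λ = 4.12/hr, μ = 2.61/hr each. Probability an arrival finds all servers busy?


a = λ/μ = 1.5785; ρ = a/2 = 0.7893
P₀ = 0.117773 (from M/M/c formula)
C(c,a) = [a^c/(c!(1−ρ))]·P₀ = [2.49180/(2·0.2107)]·0.117773
= 5.91237·0.117773 = 0.696317

Final: 0.696317


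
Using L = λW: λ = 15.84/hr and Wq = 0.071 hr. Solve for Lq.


Lq = λWq = 15.84·0.071 = 1.1246

Final: 1.1246


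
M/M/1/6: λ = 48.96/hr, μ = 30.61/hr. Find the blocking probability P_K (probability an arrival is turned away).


ρ = λ/μ = 48.96/30.61 = 1.5995
P_K = (1−ρ)ρ^K/(1−ρ^(K+1)) = (-0.5995·16.744357)/(1 − 26.782219)
= -10.037862/-25.782219 = 0.389333

Final: 0.389333


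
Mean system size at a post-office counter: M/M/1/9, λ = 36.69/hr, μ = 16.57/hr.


ρ = 36.69/16.57 = 2.2142
L = ρ[1 − (K+1)ρ^K + Kρ^(K+1)] / [(1−ρ)(1−ρ^(K+1))]
Numerator: 2.2142·(1 − 10·1279.460345 + 9·2833.035609) = 28129.111534
Denominator: (-1.2142)·(-2832.035609) = 3438.778302
L = 28129.111534/3438.778302 = 8.1800

Final: 8.1800


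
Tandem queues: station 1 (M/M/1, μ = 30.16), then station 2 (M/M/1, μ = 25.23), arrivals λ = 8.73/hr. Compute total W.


Each node sees arrival rate λ = 8.73/hr (tandem ⇒ throughput preserved).
W₁ = 1/(μ₁−λ) = 1/(30.16−8.73) = 0.04666 hr
W₂ = 1/(μ₂−λ) = 1/(25.23−8.73) = 0.06061 hr
W_total = W₁ + W₂ = 0.04666 + 0.06061 = 0.10727 hr

Final: 0.10727 hr


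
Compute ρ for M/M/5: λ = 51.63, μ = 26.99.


ρ = λ/(cμ) = 51.63/(5·26.99) = 51.63/134.95 = 0.3826

Final: 0.3826


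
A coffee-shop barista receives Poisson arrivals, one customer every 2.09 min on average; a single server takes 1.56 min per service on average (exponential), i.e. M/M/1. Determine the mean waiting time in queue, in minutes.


λ = 60/2.09 = 28.7081 /hr
μ = 60/1.56 = 38.4615 /hr
ρ = λ/μ = 28.7081/38.4615 = 0.7464
Wq = ρ/(μ−λ) = 0.7464/(38.4615−28.7081) = 0.07653 hr
In minutes: 0.07653·60 = 4.592 min

Final: 4.592 min


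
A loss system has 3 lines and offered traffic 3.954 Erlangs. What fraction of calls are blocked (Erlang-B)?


B(c,a) = (a^c/c!) / Σ_{k=0}^{c} a^k/k!
a^3/3! = 10.302882
Σ terms (k=0..3): 1.00000 + 3.95400 + 7.81706 + 10.30288 = 23.073940
B = 10.302882/23.073940 = 0.446516

Final: 0.446516


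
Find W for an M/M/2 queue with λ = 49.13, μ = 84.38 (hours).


a = 0.5822; ρ = 0.2911; P₀ = 0.549039
Lq = P₀·a^c·ρ/(c!(1−ρ)²) = 0.05392
Wq = Lq/λ = 0.05392/49.13 = 0.001097 hr
W = Wq + 1/μ = 0.001097 + 0.01185 = 0.01295 hr

Final: 0.01295 hr


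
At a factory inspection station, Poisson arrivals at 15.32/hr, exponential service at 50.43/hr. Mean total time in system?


W = 1/(μ−λ) = 1/(50.43 − 15.32) = 1/35.11 = 0.02848 hr

Final: 0.02848 hr


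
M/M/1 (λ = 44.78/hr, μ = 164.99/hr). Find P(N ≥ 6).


ρ = 44.78/164.99 = 0.2714
P(N ≥ n) = ρ^n = 0.2714^6 = 0.0003997

Final: 0.0003997


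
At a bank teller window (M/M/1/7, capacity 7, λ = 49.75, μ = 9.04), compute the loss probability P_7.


ρ = λ/μ = 49.75/9.04 = 5.5033
P_K = (1−ρ)ρ^K/(1−ρ^(K+1)) = (-4.5033·152887.712301)/(1 − 841389.788382)
= -688502.076081/-841388.788382 = 0.818292

Final: 0.818292


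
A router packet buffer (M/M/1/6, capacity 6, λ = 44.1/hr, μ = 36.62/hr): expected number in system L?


ρ = 44.1/36.62 = 1.2043
L = ρ[1 − (K+1)ρ^K + Kρ^(K+1)] / [(1−ρ)(1−ρ^(K+1))]
Numerator: 1.2043·(1 − 7·3.050152 + 6·3.673176) = 2.032781
Denominator: (-0.2043)·(-2.673176) = 0.546023
L = 2.032781/0.546023 = 3.7229

Final: 3.7229


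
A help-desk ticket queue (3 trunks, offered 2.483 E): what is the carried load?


B(3,2.483) = 0.279850 (Erlang-B)
Carried load = a(1 − B) = 2.483·(1 − 0.279850) = 2.483·0.720150 = 1.7881 E

Final: 1.7881 Erlangs


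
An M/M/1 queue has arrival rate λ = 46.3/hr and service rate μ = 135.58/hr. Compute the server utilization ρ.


ρ = λ/μ = 46.3/135.58 = 0.3415

Final: 0.3415


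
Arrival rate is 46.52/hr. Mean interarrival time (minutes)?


Mean interarrival time = 1/λ = 1/46.52 hour = 0.02150 hour
In minutes: 0.02150 × 60 = 1.2898 min

Final: 1.2898 min


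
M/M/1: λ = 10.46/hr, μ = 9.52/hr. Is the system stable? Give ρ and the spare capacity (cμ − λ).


Total capacity cμ = 1·9.52 = 9.52/hr
ρ = λ/(cμ) = 10.46/9.52 = 1.0987
Stable ⇔ ρ < 1: NO
Spare capacity = cμ − λ = 9.52 − 10.46 = -0.94/hr

Final: ρ = 1.0987; unstable; margin = -0.94/hr


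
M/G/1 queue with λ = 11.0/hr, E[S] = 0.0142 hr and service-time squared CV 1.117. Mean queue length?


ρ = λ·E[S] = 11.0·0.0142 = 0.1562
Lq = ρ²(1+C_s²)/(2(1−ρ)) = 0.02440·(1+1.117)/(2·0.8438)
= 0.02440·2.1170/1.6876 = 0.03061

Final: 0.03061


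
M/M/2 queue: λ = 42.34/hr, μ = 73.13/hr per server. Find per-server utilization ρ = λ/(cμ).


ρ = λ/(cμ) = 42.34/(2·73.13) = 42.34/146.26 = 0.2895

Final: 0.2895


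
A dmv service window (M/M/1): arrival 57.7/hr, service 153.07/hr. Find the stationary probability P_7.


ρ = 57.7/153.07 = 0.3770
P_n = (1−ρ)·ρ^n = (1 − 0.3770)·0.3770^7 = 0.6230·0.001081 = 0.0006738

Final: 0.0006738


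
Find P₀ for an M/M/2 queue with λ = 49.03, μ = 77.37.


a = λ/μ = 49.03/77.37 = 0.6337; ρ = a/c = 0.3169
Σ_{k=0}^{1} a^k/k! (terms k=0..1) = 1.00000 + 0.63371 = 1.63371
Tail: a^2/(2!(1−ρ)) = 0.40159/(2·0.6831) = 0.29392
P₀ = 1/(1.63371 + 0.29392) = 1/1.92763 = 0.518771

Final: 0.518771


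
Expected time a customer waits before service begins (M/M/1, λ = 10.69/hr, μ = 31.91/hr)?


ρ = 10.69/31.91 = 0.3350
Wq = ρ/(μ−λ) = 0.3350/(31.91 − 10.69) = 0.3350/21.22 = 0.01579 hr

Final: 0.01579 hr


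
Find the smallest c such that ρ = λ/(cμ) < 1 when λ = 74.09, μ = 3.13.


Stability requires cμ > λ ⇔ c > λ/μ.
λ/μ = 74.09/3.13 = 23.6709
Minimum integer c = ⌊23.6709⌋ + 1 = 24
Check: 24·3.13 = 75.12 > 74.09, while 23·3.13 = 71.99 ≤ 74.09

Final: 24 servers


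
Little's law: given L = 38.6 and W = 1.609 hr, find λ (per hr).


λ = L/W = 38.6/1.609 = 23.9901 /hr

Final: 23.9901 /hr


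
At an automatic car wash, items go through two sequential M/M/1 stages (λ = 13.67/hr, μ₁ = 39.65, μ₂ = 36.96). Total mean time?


Each node sees arrival rate λ = 13.67/hr (tandem ⇒ throughput preserved).
W₁ = 1/(μ₁−λ) = 1/(39.65−13.67) = 0.03849 hr
W₂ = 1/(μ₂−λ) = 1/(36.96−13.67) = 0.04294 hr
W_total = W₁ + W₂ = 0.03849 + 0.04294 = 0.08143 hr

Final: 0.08143 hr


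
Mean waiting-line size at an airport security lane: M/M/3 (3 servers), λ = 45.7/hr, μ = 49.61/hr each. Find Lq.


a = λ/μ = 0.9212; ρ = a/3 = 0.3071
P₀ = 0.394712
Lq = P₀·a^c·ρ / (c!·(1−ρ)²) = 0.394712·0.78170·0.3071/(6·0.48016)
= 0.03289

Final: 0.03289


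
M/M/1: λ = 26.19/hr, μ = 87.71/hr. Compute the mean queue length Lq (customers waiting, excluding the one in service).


ρ = 26.19/87.71 = 0.2986
Lq = ρ²/(1−ρ) = 0.08916/0.7014 = 0.1271

Final: 0.1271


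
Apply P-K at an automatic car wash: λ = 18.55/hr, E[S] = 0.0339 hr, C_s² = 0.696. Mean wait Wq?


ρ = λ·E[S] = 18.55·0.0339 = 0.6288
E[S²] = E[S]²(1+C_s²) = 0.0339²·(1+0.696) = 0.001949
Wq = λ·E[S²]/(2(1−ρ)) = 18.55·0.001949/(2·0.3712) = 0.04871 hr

Final: 0.04871 hr


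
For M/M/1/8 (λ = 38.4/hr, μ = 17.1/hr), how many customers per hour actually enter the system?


ρ = 2.2456; P_K = (1−ρ)ρ^8/(1−ρ^9) = 0.555070
λ_eff = λ(1 − P_K) = 38.4·(1 − 0.555070) = 38.4·0.444930 = 17.0853 /hr

Final: 17.0853 /hr


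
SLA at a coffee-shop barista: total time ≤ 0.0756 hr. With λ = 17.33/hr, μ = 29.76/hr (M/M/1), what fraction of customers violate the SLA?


W ~ Exponential(μ−λ) for M/M/1.
μ − λ = 29.76 − 17.33 = 12.4300
P(W > t) = e^{−(μ−λ)t} = e^{−0.9397} = 0.390742

Final: 0.390742


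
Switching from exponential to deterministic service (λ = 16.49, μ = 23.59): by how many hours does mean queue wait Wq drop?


ρ = 16.49/23.59 = 0.6990
Wq(M/M/1) = ρ/(μ−λ) = 0.6990/7.10 = 0.09845 hr
Wq(M/D/1) = ρ/(2(μ−λ)) = 0.04923 hr
Savings = 0.09845 − 0.04923 = 0.04923 hr

Final: 0.04923 hr


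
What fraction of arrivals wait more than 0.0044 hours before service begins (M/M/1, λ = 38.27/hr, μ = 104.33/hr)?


ρ = 38.27/104.33 = 0.3668
P(Wq > t) = ρ·e^{−(μ−λ)t} = 0.3668·e^{−0.2907}
= 0.3668·0.747767 = 0.274293

Final: 0.274293


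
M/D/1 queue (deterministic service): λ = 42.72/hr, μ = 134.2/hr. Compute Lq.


ρ = 42.72/134.2 = 0.3183
M/D/1: Lq = ρ²/(2(1−ρ)) = 0.1013/(2·0.6817) = 0.07433

Final: 0.07433


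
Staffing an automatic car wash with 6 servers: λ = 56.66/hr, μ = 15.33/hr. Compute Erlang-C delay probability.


a = λ/μ = 3.6960; ρ = a/6 = 0.6160
P₀ = 0.023428 (from M/M/c formula)
C(c,a) = [a^c/(c!(1−ρ))]·P₀ = [2549.21516/(720·0.3840)]·0.023428
= 9.22034·0.023428 = 0.216010

Final: 0.216010


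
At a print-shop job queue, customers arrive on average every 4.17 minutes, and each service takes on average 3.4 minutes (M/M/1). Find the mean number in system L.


λ = 60/4.17 = 14.3885 /hr
μ = 60/3.4 = 17.6471 /hr
ρ = λ/μ = 14.3885/17.6471 = 0.8153
L = ρ/(1−ρ) = 0.8153/0.1847 = 4.4156

Final: 4.4156


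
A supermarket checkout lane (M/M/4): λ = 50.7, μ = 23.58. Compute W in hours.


a = 2.1501; ρ = 0.5375; P₀ = 0.110571
Lq = P₀·a^c·ρ/(c!(1−ρ)²) = 0.24747
Wq = Lq/λ = 0.24747/50.7 = 0.004881 hr
W = Wq + 1/μ = 0.004881 + 0.04241 = 0.04729 hr

Final: 0.04729 hr


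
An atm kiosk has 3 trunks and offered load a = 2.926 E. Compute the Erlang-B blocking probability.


B(c,a) = (a^c/c!) / Σ_{k=0}^{c} a^k/k!
a^3/3! = 4.175146
Σ terms (k=0..3): 1.00000 + 2.92600 + 4.28074 + 4.17515 = 12.381884
B = 4.175146/12.381884 = 0.337198

Final: 0.337198


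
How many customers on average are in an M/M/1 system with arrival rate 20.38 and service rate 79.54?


ρ = λ/μ = 20.38/79.54 = 0.2562
L = ρ/(1−ρ) = 0.2562/(1 − 0.2562) = 0.2562/0.7438 = 0.3445

Final: 0.3445


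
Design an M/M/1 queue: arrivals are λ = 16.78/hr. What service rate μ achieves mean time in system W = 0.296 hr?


W = 1/(μ−λ) ⇒ μ − λ = 1/W = 1/0.296 = 3.3784
μ = λ + 1/W = 16.78 + 3.3784 = 20.1584 per hr

Final: 20.1584 /hr


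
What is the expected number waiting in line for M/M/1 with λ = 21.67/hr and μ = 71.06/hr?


ρ = 21.67/71.06 = 0.3050
Lq = ρ²/(1−ρ) = 0.09300/0.6950 = 0.1338

Final: 0.1338


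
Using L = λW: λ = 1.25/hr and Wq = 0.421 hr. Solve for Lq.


Lq = λWq = 1.25·0.421 = 0.5262

Final: 0.5262


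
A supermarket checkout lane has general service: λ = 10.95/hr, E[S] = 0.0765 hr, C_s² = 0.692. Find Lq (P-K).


ρ = λ·E[S] = 10.95·0.0765 = 0.8377
Lq = ρ²(1+C_s²)/(2(1−ρ)) = 0.7017·(1+0.692)/(2·0.1623)
= 0.7017·1.6920/0.3247 = 3.65709

Final: 3.65709


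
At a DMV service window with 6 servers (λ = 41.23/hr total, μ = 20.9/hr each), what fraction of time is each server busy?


ρ = λ/(cμ) = 41.23/(6·20.9) = 41.23/125.40 = 0.3288

Final: 0.3288


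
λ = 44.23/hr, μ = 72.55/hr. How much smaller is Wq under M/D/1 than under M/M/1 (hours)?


ρ = 44.23/72.55 = 0.6096
Wq(M/M/1) = ρ/(μ−λ) = 0.6096/28.32 = 0.02153 hr
Wq(M/D/1) = ρ/(2(μ−λ)) = 0.01076 hr
Savings = 0.02153 − 0.01076 = 0.01076 hr

Final: 0.01076 hr


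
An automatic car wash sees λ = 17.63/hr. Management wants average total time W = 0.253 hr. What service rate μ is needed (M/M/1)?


W = 1/(μ−λ) ⇒ μ − λ = 1/W = 1/0.253 = 3.9526
μ = λ + 1/W = 17.63 + 3.9526 = 21.5826 per hr

Final: 21.5826 /hr


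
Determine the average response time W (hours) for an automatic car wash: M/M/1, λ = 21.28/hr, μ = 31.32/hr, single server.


W = 1/(μ−λ) = 1/(31.32 − 21.28) = 1/10.04 = 0.09960 hr

Final: 0.09960 hr


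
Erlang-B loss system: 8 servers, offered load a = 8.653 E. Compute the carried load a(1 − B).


B(8,8.653) = 0.271027 (Erlang-B)
Carried load = a(1 − B) = 8.653·(1 − 0.271027) = 8.653·0.728973 = 6.3078 E

Final: 6.3078 Erlangs


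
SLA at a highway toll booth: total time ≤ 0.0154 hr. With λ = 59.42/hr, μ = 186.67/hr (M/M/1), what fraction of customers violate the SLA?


W ~ Exponential(μ−λ) for M/M/1.
μ − λ = 186.67 − 59.42 = 127.2500
P(W > t) = e^{−(μ−λ)t} = e^{−1.9596} = 0.140908

Final: 0.140908


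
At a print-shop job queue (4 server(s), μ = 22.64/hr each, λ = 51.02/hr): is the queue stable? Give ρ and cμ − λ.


Total capacity cμ = 4·22.64 = 90.56/hr
ρ = λ/(cμ) = 51.02/90.56 = 0.5634
Stable ⇔ ρ < 1: YES
Spare capacity = cμ − λ = 90.56 − 51.02 = 39.54/hr

Final: ρ = 0.5634; stable; margin = 39.54/hr


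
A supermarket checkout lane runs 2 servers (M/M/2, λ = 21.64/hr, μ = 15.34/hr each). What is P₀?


a = λ/μ = 21.64/15.34 = 1.4107; ρ = a/c = 0.7053
Σ_{k=0}^{1} a^k/k! (terms k=0..1) = 1.00000 + 1.41069 = 2.41069
Tail: a^2/(2!(1−ρ)) = 1.99005/(2·0.2947) = 3.37692
P₀ = 1/(2.41069 + 3.37692) = 1/5.78761 = 0.172783

Final: 0.172783


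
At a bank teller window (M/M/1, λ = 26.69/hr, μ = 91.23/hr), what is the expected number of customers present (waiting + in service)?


ρ = λ/μ = 26.69/91.23 = 0.2926
L = ρ/(1−ρ) = 0.2926/(1 − 0.2926) = 0.2926/0.7074 = 0.4135

Final: 0.4135


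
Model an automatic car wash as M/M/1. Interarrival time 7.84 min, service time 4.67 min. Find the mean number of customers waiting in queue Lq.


λ = 60/7.84 = 7.6531 /hr
μ = 60/4.67 = 12.8480 /hr
ρ = λ/μ = 7.6531/12.8480 = 0.5957
Lq = ρ²/(1−ρ) = 0.3548/0.4043 = 0.8775

Final: 0.8775


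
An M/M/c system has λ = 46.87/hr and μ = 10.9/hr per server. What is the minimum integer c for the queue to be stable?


Stability requires cμ > λ ⇔ c > λ/μ.
λ/μ = 46.87/10.9 = 4.3000
Minimum integer c = ⌊4.3000⌋ + 1 = 5
Check: 5·10.9 = 54.50 > 46.87, while 4·10.9 = 43.60 ≤ 46.87

Final: 5 servers


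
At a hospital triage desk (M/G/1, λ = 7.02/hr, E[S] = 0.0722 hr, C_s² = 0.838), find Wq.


ρ = λ·E[S] = 7.02·0.0722 = 0.5068
E[S²] = E[S]²(1+C_s²) = 0.0722²·(1+0.838) = 0.009581
Wq = λ·E[S²]/(2(1−ρ)) = 7.02·0.009581/(2·0.4932) = 0.06819 hr

Final: 0.06819 hr


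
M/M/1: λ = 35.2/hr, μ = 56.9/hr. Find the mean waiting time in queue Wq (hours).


ρ = 35.2/56.9 = 0.6186
Wq = ρ/(μ−λ) = 0.6186/(56.9 − 35.2) = 0.6186/21.70 = 0.02851 hr

Final: 0.02851 hr


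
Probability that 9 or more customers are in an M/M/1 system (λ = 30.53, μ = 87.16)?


ρ = 30.53/87.16 = 0.3503
P(N ≥ n) = ρ^n = 0.3503^9 = 0.00007938

Final: 0.00007938


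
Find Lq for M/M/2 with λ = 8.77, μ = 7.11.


a = λ/μ = 1.2335; ρ = a/2 = 0.6167
P₀ = 0.237060
Lq = P₀·a^c·ρ / (c!·(1−ρ)²) = 0.237060·1.52146·0.6167/(2·0.14689)
= 0.75717

Final: 0.75717


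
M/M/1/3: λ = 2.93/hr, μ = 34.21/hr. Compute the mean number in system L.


ρ = 2.93/34.21 = 0.08565
L = ρ[1 − (K+1)ρ^K + Kρ^(K+1)] / [(1−ρ)(1−ρ^(K+1))]
Numerator: 0.08565·(1 − 4·0.0006283 + 3·0.00005381) = 0.085446
Denominator: (0.9144)·(0.999946) = 0.914303
L = 0.085446/0.914303 = 0.09345

Final: 0.09345


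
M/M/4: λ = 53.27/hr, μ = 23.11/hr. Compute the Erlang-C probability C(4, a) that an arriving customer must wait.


a = λ/μ = 2.3051; ρ = a/4 = 0.5763
P₀ = 0.092773 (from M/M/c formula)
C(c,a) = [a^c/(c!(1−ρ))]·P₀ = [28.23131/(24·0.4237)]·0.092773
= 2.77604·0.092773 = 0.257541

Final: 0.257541


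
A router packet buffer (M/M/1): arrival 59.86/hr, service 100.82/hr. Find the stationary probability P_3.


ρ = 59.86/100.82 = 0.5937
P_n = (1−ρ)·ρ^n = (1 − 0.5937)·0.5937^3 = 0.4063·0.209300 = 0.085032

Final: 0.085032


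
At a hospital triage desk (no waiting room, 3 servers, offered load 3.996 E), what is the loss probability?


B(c,a) = (a^c/c!) / Σ_{k=0}^{c} a^k/k!
a^3/3! = 10.634699
Σ terms (k=0..3): 1.00000 + 3.99600 + 7.98401 + 10.63470 = 23.614707
B = 10.634699/23.614707 = 0.450342

Final: 0.450342


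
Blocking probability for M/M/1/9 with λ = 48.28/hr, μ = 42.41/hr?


ρ = λ/μ = 48.28/42.41 = 1.1384
P_K = (1−ρ)ρ^K/(1−ρ^(K+1)) = (-0.1384·3.211374)/(1 − 3.655863)
= -0.444489/-2.655863 = 0.167361

Final: 0.167361


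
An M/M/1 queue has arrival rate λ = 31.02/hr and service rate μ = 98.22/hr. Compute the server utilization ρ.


ρ = λ/μ = 31.02/98.22 = 0.3158

Final: 0.3158


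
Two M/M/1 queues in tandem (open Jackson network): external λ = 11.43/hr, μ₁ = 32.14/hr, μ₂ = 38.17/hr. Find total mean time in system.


Each node sees arrival rate λ = 11.43/hr (tandem ⇒ throughput preserved).
W₁ = 1/(μ₁−λ) = 1/(32.14−11.43) = 0.04829 hr
W₂ = 1/(μ₂−λ) = 1/(38.17−11.43) = 0.03740 hr
W_total = W₁ + W₂ = 0.04829 + 0.03740 = 0.08568 hr

Final: 0.08568 hr


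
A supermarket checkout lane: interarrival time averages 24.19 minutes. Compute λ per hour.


λ = 1/(interarrival time) in consistent units.
1 hour = 60 min, so λ = 60/24.19 = 2.4804 per hour

Final: 2.4804 /hr


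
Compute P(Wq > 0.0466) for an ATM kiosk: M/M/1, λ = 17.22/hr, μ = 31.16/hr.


ρ = 17.22/31.16 = 0.5526
P(Wq > t) = ρ·e^{−(μ−λ)t} = 0.5526·e^{−0.6496}
= 0.5526·0.522253 = 0.288613

Final: 0.288613


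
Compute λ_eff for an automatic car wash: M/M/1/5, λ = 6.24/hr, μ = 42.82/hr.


ρ = 0.1457; P_K = (1−ρ)ρ^5/(1−ρ^6) = 0.00005614
λ_eff = λ(1 − P_K) = 6.24·(1 − 0.00005614) = 6.24·0.999944 = 6.2396 /hr

Final: 6.2396 /hr


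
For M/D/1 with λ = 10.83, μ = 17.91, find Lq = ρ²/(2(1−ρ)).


ρ = 10.83/17.91 = 0.6047
M/D/1: Lq = ρ²/(2(1−ρ)) = 0.3657/(2·0.3953) = 0.46249

Final: 0.46249


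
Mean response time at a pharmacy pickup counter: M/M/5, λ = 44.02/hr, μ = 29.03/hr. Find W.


a = 1.5164; ρ = 0.3033; P₀ = 0.219138
Lq = P₀·a^c·ρ/(c!(1−ρ)²) = 0.009147
Wq = Lq/λ = 0.009147/44.02 = 0.0002078 hr
W = Wq + 1/μ = 0.0002078 + 0.03445 = 0.03465 hr

Final: 0.03465 hr


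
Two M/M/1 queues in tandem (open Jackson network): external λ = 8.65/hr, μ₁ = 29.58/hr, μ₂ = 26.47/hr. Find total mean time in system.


Each node sees arrival rate λ = 8.65/hr (tandem ⇒ throughput preserved).
W₁ = 1/(μ₁−λ) = 1/(29.58−8.65) = 0.04778 hr
W₂ = 1/(μ₂−λ) = 1/(26.47−8.65) = 0.05612 hr
W_total = W₁ + W₂ = 0.04778 + 0.05612 = 0.10390 hr

Final: 0.10390 hr


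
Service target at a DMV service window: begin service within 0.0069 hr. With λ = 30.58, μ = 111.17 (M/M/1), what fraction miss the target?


ρ = 30.58/111.17 = 0.2751
P(Wq > t) = ρ·e^{−(μ−λ)t} = 0.2751·e^{−0.5561}
= 0.2751·0.573458 = 0.157743

Final: 0.157743


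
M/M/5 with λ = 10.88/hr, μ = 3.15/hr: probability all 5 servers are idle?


a = λ/μ = 10.88/3.15 = 3.4540; ρ = a/c = 0.6908
Σ_{k=0}^{4} a^k/k! (terms k=0..4) = 1.00000 + 3.45397 + 5.96495 + 6.86758 + 5.93010 = 23.21660
Tail: a^5/(5!(1−ρ)) = 491.57717/(120·0.3092) = 13.24836
P₀ = 1/(23.21660 + 13.24836) = 1/36.46496 = 0.027424

Final: 0.027424


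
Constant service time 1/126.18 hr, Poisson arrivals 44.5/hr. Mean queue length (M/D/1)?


ρ = 44.5/126.18 = 0.3527
M/D/1: Lq = ρ²/(2(1−ρ)) = 0.1244/(2·0.6473) = 0.09607

Final: 0.09607


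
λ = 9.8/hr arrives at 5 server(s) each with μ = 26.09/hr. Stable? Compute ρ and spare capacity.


Total capacity cμ = 5·26.09 = 130.45/hr
ρ = λ/(cμ) = 9.8/130.45 = 0.07512
Stable ⇔ ρ < 1: YES
Spare capacity = cμ − λ = 130.45 − 9.8 = 120.65/hr

Final: ρ = 0.07512; stable; margin = 120.65/hr


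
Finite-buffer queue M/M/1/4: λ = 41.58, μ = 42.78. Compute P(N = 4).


ρ = λ/μ = 41.58/42.78 = 0.9719
P_K = (1−ρ)ρ^K/(1−ρ^(K+1)) = (0.02805·0.892431)/(1 − 0.867398)
= 0.025033/0.132602 = 0.188784

Final: 0.188784


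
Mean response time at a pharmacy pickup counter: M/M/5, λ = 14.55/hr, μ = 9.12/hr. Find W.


a = 1.5954; ρ = 0.3191; P₀ = 0.202378
Lq = P₀·a^c·ρ/(c!(1−ρ)²) = 0.01200
Wq = Lq/λ = 0.01200/14.55 = 0.0008244 hr
W = Wq + 1/μ = 0.0008244 + 0.10965 = 0.11047 hr

Final: 0.11047 hr


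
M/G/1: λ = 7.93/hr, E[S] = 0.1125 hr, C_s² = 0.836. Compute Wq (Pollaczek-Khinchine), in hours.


ρ = λ·E[S] = 7.93·0.1125 = 0.8921
E[S²] = E[S]²(1+C_s²) = 0.1125²·(1+0.836) = 0.023237
Wq = λ·E[S²]/(2(1−ρ)) = 7.93·0.023237/(2·0.1079) = 0.85408 hr

Final: 0.85408 hr


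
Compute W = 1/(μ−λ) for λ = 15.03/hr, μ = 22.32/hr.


W = 1/(μ−λ) = 1/(22.32 − 15.03) = 1/7.29 = 0.1372 hr

Final: 0.1372 hr


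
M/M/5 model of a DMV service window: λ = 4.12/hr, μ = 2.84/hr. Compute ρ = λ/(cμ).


ρ = λ/(cμ) = 4.12/(5·2.84) = 4.12/14.20 = 0.2901

Final: 0.2901


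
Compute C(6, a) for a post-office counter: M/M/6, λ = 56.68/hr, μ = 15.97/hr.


a = λ/μ = 3.5492; ρ = a/6 = 0.5915
P₀ = 0.027473 (from M/M/c formula)
C(c,a) = [a^c/(c!(1−ρ))]·P₀ = [1998.70893/(720·0.4085)]·0.027473
= 6.79598·0.027473 = 0.186709

Final: 0.186709


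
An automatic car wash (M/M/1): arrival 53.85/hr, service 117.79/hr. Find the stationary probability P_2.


ρ = 53.85/117.79 = 0.4572
P_n = (1−ρ)·ρ^n = (1 − 0.4572)·0.4572^2 = 0.5428·0.209004 = 0.113454

Final: 0.113454


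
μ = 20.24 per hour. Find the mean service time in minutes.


Mean service time = 1/μ = 1/20.24 hour = 0.04941 hour
In minutes: 0.04941 × 60 = 2.9644 min

Final: 2.9644 min


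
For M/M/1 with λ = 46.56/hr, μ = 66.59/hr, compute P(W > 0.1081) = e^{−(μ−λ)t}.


W ~ Exponential(μ−λ) for M/M/1.
μ − λ = 66.59 − 46.56 = 20.0300
P(W > t) = e^{−(μ−λ)t} = e^{−2.1652} = 0.114722

Final: 0.114722


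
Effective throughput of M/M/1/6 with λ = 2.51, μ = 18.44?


ρ = 0.1361; P_K = (1−ρ)ρ^6/(1−ρ^7) = 0.000005495
λ_eff = λ(1 − P_K) = 2.51·(1 − 0.000005495) = 2.51·0.999995 = 2.5100 /hr

Final: 2.5100 /hr


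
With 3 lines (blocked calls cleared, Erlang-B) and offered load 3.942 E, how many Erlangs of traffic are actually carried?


B(3,3.942) = 0.445414 (Erlang-B)
Carried load = a(1 − B) = 3.942·(1 − 0.445414) = 3.942·0.554586 = 2.1862 E

Final: 2.1862 Erlangs


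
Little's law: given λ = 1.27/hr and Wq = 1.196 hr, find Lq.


Lq = λWq = 1.27·1.196 = 1.5189

Final: 1.5189


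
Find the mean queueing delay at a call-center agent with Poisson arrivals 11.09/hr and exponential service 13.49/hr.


ρ = 11.09/13.49 = 0.8221
Wq = ρ/(μ−λ) = 0.8221/(13.49 − 11.09) = 0.8221/2.40 = 0.3425 hr

Final: 0.3425 hr


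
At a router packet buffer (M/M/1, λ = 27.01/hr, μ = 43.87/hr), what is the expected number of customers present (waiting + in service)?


ρ = λ/μ = 27.01/43.87 = 0.6157
L = ρ/(1−ρ) = 0.6157/(1 − 0.6157) = 0.6157/0.3843 = 1.6020

Final: 1.6020


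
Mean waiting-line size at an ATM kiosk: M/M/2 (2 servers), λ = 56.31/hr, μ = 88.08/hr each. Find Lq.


a = λ/μ = 0.6393; ρ = a/2 = 0.3197
P₀ = 0.515550
Lq = P₀·a^c·ρ / (c!·(1−ρ)²) = 0.515550·0.40871·0.3197/(2·0.46287)
= 0.07276

Final: 0.07276


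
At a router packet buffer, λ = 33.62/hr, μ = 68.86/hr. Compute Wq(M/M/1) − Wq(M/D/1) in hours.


ρ = 33.62/68.86 = 0.4882
Wq(M/M/1) = ρ/(μ−λ) = 0.4882/35.24 = 0.01385 hr
Wq(M/D/1) = ρ/(2(μ−λ)) = 0.006927 hr
Savings = 0.01385 − 0.006927 = 0.006927 hr

Final: 0.006927 hr


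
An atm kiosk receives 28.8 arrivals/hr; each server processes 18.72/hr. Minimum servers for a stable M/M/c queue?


Stability requires cμ > λ ⇔ c > λ/μ.
λ/μ = 28.8/18.72 = 1.5385
Minimum integer c = ⌊1.5385⌋ + 1 = 2
Check: 2·18.72 = 37.44 > 28.8, while 1·18.72 = 18.72 ≤ 28.8

Final: 2 servers


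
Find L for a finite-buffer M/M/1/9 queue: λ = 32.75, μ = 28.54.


ρ = 32.75/28.54 = 1.1475
L = ρ[1 − (K+1)ρ^K + Kρ^(K+1)] / [(1−ρ)(1−ρ^(K+1))]
Numerator: 1.1475·(1 − 10·3.449976 + 9·3.958889) = 2.444485
Denominator: (-0.1475)·(-2.958889) = 0.436472
L = 2.444485/0.436472 = 5.6005

Final: 5.6005


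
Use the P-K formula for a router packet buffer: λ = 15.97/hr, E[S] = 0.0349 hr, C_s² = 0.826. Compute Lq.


ρ = λ·E[S] = 15.97·0.0349 = 0.5574
Lq = ρ²(1+C_s²)/(2(1−ρ)) = 0.3106·(1+0.826)/(2·0.4426)
= 0.3106·1.8260/0.8853 = 0.64073

Final: 0.64073


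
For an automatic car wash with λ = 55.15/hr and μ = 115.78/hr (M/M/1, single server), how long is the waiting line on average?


ρ = 55.15/115.78 = 0.4763
Lq = ρ²/(1−ρ) = 0.2269/0.5237 = 0.4333

Final: 0.4333


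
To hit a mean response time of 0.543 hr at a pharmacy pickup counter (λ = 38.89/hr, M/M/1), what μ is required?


W = 1/(μ−λ) ⇒ μ − λ = 1/W = 1/0.543 = 1.8416
μ = λ + 1/W = 38.89 + 1.8416 = 40.7316 per hr

Final: 40.7316 /hr


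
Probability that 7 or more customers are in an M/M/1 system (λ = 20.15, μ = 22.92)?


ρ = 20.15/22.92 = 0.8791
P(N ≥ n) = ρ^n = 0.8791^7 = 0.405904

Final: 0.405904


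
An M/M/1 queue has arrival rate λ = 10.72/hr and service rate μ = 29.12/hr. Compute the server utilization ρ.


ρ = λ/μ = 10.72/29.12 = 0.3681

Final: 0.3681


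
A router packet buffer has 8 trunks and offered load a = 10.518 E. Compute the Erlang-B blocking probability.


B(c,a) = (a^c/c!) / Σ_{k=0}^{c} a^k/k!
a^8/8! = 3714.880161
Σ terms (k=0..8): 1.00000 + 10.51800 + 55.31416 + 193.93145 + 509.94275 + 1072.71558 + 1880.47040 + 2825.54110 + 3714.88016 = 10264.313607
B = 3714.880161/10264.313607 = 0.361922

Final: 0.361922


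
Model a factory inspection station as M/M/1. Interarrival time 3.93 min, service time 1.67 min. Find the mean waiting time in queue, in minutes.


λ = 60/3.93 = 15.2672 /hr
μ = 60/1.67 = 35.9281 /hr
ρ = λ/μ = 15.2672/35.9281 = 0.4249
Wq = ρ/(μ−λ) = 0.4249/(35.9281−15.2672) = 0.02057 hr
In minutes: 0.02057·60 = 1.234 min

Final: 1.234 min


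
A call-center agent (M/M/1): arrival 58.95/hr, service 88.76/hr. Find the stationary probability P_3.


ρ = 58.95/88.76 = 0.6642
P_n = (1−ρ)·ρ^n = (1 − 0.6642)·0.6642^3 = 0.3358·0.292954 = 0.098388

Final: 0.098388


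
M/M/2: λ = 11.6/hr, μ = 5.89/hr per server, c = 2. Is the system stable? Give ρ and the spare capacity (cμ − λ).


Total capacity cμ = 2·5.89 = 11.78/hr
ρ = λ/(cμ) = 11.6/11.78 = 0.9847
Stable ⇔ ρ < 1: YES
Spare capacity = cμ − λ = 11.78 − 11.6 = 0.18/hr

Final: ρ = 0.9847; stable; margin = 0.18/hr


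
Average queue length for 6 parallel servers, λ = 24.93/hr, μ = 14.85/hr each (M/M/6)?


a = λ/μ = 1.6788; ρ = a/6 = 0.2798
P₀ = 0.186506
Lq = P₀·a^c·ρ / (c!·(1−ρ)²) = 0.186506·22.38592·0.2798/(720·0.51869)
= 0.003128

Final: 0.003128


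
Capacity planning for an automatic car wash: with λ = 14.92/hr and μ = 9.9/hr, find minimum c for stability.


Stability requires cμ > λ ⇔ c > λ/μ.
λ/μ = 14.92/9.9 = 1.5071
Minimum integer c = ⌊1.5071⌋ + 1 = 2
Check: 2·9.9 = 19.80 > 14.92, while 1·9.9 = 9.90 ≤ 14.92

Final: 2 servers


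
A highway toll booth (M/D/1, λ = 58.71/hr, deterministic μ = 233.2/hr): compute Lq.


ρ = 58.71/233.2 = 0.2518
M/D/1: Lq = ρ²/(2(1−ρ)) = 0.06338/(2·0.7482) = 0.04235

Final: 0.04235


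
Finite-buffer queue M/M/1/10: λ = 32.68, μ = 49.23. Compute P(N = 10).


ρ = λ/μ = 32.68/49.23 = 0.6638
P_K = (1−ρ)ρ^K/(1−ρ^(K+1)) = (0.3362·0.016616)/(1 − 0.011030)
= 0.005586/0.988970 = 0.005648

Final: 0.005648


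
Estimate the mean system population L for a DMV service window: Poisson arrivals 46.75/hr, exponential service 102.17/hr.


ρ = λ/μ = 46.75/102.17 = 0.4576
L = ρ/(1−ρ) = 0.4576/(1 − 0.4576) = 0.4576/0.5424 = 0.8436

Final: 0.8436


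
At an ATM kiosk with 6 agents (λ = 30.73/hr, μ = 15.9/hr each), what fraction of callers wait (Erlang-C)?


a = λ/μ = 1.9327; ρ = a/6 = 0.3221
P₀ = 0.144582 (from M/M/c formula)
C(c,a) = [a^c/(c!(1−ρ))]·P₀ = [52.11858/(720·0.6779)]·0.144582
= 0.10678·0.144582 = 0.015439

Final: 0.015439


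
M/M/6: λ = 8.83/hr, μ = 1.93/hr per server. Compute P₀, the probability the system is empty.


a = λ/μ = 8.83/1.93 = 4.5751; ρ = a/c = 0.7625
Σ_{k=0}^{5} a^k/k! (terms k=0..5) = 1.00000 + 4.57513 + 10.46591 + 15.96096 + 18.25586 + 16.70459 = 66.96244
Tail: a^6/(6!(1−ρ)) = 9171.07758/(720·0.2375) = 53.63691
P₀ = 1/(66.96244 + 53.63691) = 1/120.59935 = 0.008292

Final: 0.008292


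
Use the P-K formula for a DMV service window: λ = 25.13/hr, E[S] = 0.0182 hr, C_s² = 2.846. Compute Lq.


ρ = λ·E[S] = 25.13·0.0182 = 0.4574
Lq = ρ²(1+C_s²)/(2(1−ρ)) = 0.2092·(1+2.846)/(2·0.5426)
= 0.2092·3.8460/1.0853 = 0.74131

Final: 0.74131


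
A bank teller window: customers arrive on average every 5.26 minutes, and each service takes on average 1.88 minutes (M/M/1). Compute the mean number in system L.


λ = 60/5.26 = 11.4068 /hr
μ = 60/1.88 = 31.9149 /hr
ρ = λ/μ = 11.4068/31.9149 = 0.3574
L = ρ/(1−ρ) = 0.3574/0.6426 = 0.5562

Final: 0.5562


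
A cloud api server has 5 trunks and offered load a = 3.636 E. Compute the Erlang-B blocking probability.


B(c,a) = (a^c/c!) / Σ_{k=0}^{c} a^k/k!
a^5/5! = 5.295880
Σ terms (k=0..5): 1.00000 + 3.63600 + 6.61025 + 8.01162 + 7.28256 + 5.29588 = 31.836312
B = 5.295880/31.836312 = 0.166347

Final: 0.166347


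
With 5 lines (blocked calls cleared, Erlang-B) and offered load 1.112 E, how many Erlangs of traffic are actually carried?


B(5,1.112) = 0.004665 (Erlang-B)
Carried load = a(1 − B) = 1.112·(1 − 0.004665) = 1.112·0.995335 = 1.1068 E

Final: 1.1068 Erlangs


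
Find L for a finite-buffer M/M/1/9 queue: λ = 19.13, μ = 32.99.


ρ = 19.13/32.99 = 0.5799
L = ρ[1 − (K+1)ρ^K + Kρ^(K+1)] / [(1−ρ)(1−ρ^(K+1))]
Numerator: 0.5799·(1 − 10·0.007413 + 9·0.004299) = 0.559320
Denominator: (0.4201)·(0.995701) = 0.418321
L = 0.559320/0.418321 = 1.3371

Final: 1.3371


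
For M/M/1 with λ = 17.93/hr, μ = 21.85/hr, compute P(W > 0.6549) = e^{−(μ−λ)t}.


W ~ Exponential(μ−λ) for M/M/1.
μ − λ = 21.85 − 17.93 = 3.9200
P(W > t) = e^{−(μ−λ)t} = e^{−2.5672} = 0.076750

Final: 0.076750


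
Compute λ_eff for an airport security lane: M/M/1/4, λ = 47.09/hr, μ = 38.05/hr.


ρ = 1.2376; P_K = (1−ρ)ρ^4/(1−ρ^5) = 0.292844
λ_eff = λ(1 − P_K) = 47.09·(1 − 0.292844) = 47.09·0.707156 = 33.3000 /hr

Final: 33.3000 /hr


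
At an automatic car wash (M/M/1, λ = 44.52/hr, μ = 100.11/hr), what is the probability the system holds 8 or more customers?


ρ = 44.52/100.11 = 0.4447
P(N ≥ n) = ρ^n = 0.4447^8 = 0.001530

Final: 0.001530


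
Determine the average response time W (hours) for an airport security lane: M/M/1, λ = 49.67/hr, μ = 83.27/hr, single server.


W = 1/(μ−λ) = 1/(83.27 − 49.67) = 1/33.60 = 0.02976 hr

Final: 0.02976 hr


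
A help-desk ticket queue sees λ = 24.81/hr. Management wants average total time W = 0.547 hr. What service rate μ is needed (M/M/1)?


W = 1/(μ−λ) ⇒ μ − λ = 1/W = 1/0.547 = 1.8282
μ = λ + 1/W = 24.81 + 1.8282 = 26.6382 per hr

Final: 26.6382 /hr


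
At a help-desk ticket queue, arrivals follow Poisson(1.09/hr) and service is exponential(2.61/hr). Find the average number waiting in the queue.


ρ = 1.09/2.61 = 0.4176
Lq = ρ²/(1−ρ) = 0.1744/0.5824 = 0.2995

Final: 0.2995


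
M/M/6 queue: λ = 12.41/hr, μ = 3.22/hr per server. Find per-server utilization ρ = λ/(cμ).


ρ = λ/(cμ) = 12.41/(6·3.22) = 12.41/19.32 = 0.6423

Final: 0.6423


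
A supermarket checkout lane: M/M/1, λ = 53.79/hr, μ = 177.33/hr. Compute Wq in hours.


ρ = 53.79/177.33 = 0.3033
Wq = ρ/(μ−λ) = 0.3033/(177.33 − 53.79) = 0.3033/123.54 = 0.002455 hr

Final: 0.002455 hr


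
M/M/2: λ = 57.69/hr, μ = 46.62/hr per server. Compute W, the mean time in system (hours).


a = 1.2375; ρ = 0.6187; P₀ = 0.235540
Lq = P₀·a^c·ρ/(c!(1−ρ)²) = 0.76756
Wq = Lq/λ = 0.76756/57.69 = 0.01330 hr
W = Wq + 1/μ = 0.01330 + 0.02145 = 0.03475 hr

Final: 0.03475 hr


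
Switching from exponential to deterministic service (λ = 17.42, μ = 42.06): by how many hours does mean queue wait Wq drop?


ρ = 17.42/42.06 = 0.4142
Wq(M/M/1) = ρ/(μ−λ) = 0.4142/24.64 = 0.01681 hr
Wq(M/D/1) = ρ/(2(μ−λ)) = 0.008404 hr
Savings = 0.01681 − 0.008404 = 0.008404 hr

Final: 0.008404 hr


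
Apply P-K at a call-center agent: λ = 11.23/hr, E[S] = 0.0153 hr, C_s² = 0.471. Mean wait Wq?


ρ = λ·E[S] = 11.23·0.0153 = 0.1718
E[S²] = E[S]²(1+C_s²) = 0.0153²·(1+0.471) = 0.0003443
Wq = λ·E[S²]/(2(1−ρ)) = 11.23·0.0003443/(2·0.8282) = 0.002335 hr

Final: 0.002335 hr


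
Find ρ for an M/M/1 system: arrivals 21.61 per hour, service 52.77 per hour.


ρ = λ/μ = 21.61/52.77 = 0.4095

Final: 0.4095


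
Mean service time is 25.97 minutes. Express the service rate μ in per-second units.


μ = 1/(service time) in consistent units.
1 second = 0.0166667 min, so μ = 0.0166667/25.97 = 0.0006418 per second

Final: 0.0006418 /sec


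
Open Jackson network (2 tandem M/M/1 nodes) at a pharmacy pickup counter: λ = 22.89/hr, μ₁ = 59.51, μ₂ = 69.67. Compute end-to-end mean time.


Each node sees arrival rate λ = 22.89/hr (tandem ⇒ throughput preserved).
W₁ = 1/(μ₁−λ) = 1/(59.51−22.89) = 0.02731 hr
W₂ = 1/(μ₂−λ) = 1/(69.67−22.89) = 0.02138 hr
W_total = W₁ + W₂ = 0.02731 + 0.02138 = 0.04868 hr

Final: 0.04868 hr


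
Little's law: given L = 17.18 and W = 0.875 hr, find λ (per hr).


λ = L/W = 17.18/0.875 = 19.6343 /hr

Final: 19.6343 /hr


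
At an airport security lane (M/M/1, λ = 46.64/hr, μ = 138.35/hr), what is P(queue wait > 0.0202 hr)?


ρ = 46.64/138.35 = 0.3371
P(Wq > t) = ρ·e^{−(μ−λ)t} = 0.3371·e^{−1.8525}
= 0.3371·0.156838 = 0.052873

Final: 0.052873


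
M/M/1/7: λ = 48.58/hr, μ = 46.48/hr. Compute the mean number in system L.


ρ = 48.58/46.48 = 1.0452
L = ρ[1 − (K+1)ρ^K + Kρ^(K+1)] / [(1−ρ)(1−ρ^(K+1))]
Numerator: 1.0452·(1 − 8·1.362510 + 7·1.424069) = 0.071495
Denominator: (-0.04518)·(-0.424069) = 0.019160
L = 0.071495/0.019160 = 3.7315

Final: 3.7315


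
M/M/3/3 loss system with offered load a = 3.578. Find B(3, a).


B(c,a) = (a^c/c!) / Σ_{k=0}^{c} a^k/k!
a^3/3! = 7.634309
Σ terms (k=0..3): 1.00000 + 3.57800 + 6.40104 + 7.63431 = 18.613351
B = 7.634309/18.613351 = 0.410152

Final: 0.410152


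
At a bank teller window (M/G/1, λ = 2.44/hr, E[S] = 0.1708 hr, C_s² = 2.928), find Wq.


ρ = λ·E[S] = 2.44·0.1708 = 0.4168
E[S²] = E[S]²(1+C_s²) = 0.1708²·(1+2.928) = 0.114590
Wq = λ·E[S²]/(2(1−ρ)) = 2.44·0.114590/(2·0.5832) = 0.23969 hr

Final: 0.23969 hr


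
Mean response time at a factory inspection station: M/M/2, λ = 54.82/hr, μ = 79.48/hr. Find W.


a = 0.6897; ρ = 0.3449; P₀ = 0.487136
Lq = P₀·a^c·ρ/(c!(1−ρ)²) = 0.09311
Wq = Lq/λ = 0.09311/54.82 = 0.001698 hr
W = Wq + 1/μ = 0.001698 + 0.01258 = 0.01428 hr

Final: 0.01428 hr


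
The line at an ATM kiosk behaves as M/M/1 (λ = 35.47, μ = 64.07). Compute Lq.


ρ = 35.47/64.07 = 0.5536
Lq = ρ²/(1−ρ) = 0.3065/0.4464 = 0.6866

Final: 0.6866


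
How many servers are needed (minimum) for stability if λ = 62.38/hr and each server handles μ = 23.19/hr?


Stability requires cμ > λ ⇔ c > λ/μ.
λ/μ = 62.38/23.19 = 2.6900
Minimum integer c = ⌊2.6900⌋ + 1 = 3
Check: 3·23.19 = 69.57 > 62.38, while 2·23.19 = 46.38 ≤ 62.38

Final: 3 servers


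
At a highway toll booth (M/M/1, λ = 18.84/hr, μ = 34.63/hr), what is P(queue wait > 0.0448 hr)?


ρ = 18.84/34.63 = 0.5440
P(Wq > t) = ρ·e^{−(μ−λ)t} = 0.5440·e^{−0.7074}
= 0.5440·0.492928 = 0.268171

Final: 0.268171


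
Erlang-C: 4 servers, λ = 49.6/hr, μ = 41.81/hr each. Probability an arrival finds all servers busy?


a = λ/μ = 1.1863; ρ = a/4 = 0.2966
P₀ = 0.304360 (from M/M/c formula)
C(c,a) = [a^c/(c!(1−ρ))]·P₀ = [1.98064/(24·0.7034)]·0.304360
= 0.11732·0.304360 = 0.035708

Final: 0.035708


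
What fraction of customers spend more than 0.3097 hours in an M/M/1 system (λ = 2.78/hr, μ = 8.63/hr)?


W ~ Exponential(μ−λ) for M/M/1.
μ − λ = 8.63 − 2.78 = 5.8500
P(W > t) = e^{−(μ−λ)t} = e^{−1.8117} = 0.163369

Final: 0.163369


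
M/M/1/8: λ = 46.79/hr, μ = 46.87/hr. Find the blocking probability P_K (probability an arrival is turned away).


ρ = λ/μ = 46.79/46.87 = 0.9983
P_K = (1−ρ)ρ^K/(1−ρ^(K+1)) = (0.001707·0.986427)/(1 − 0.984743)
= 0.001684/0.015257 = 0.110353

Final: 0.110353


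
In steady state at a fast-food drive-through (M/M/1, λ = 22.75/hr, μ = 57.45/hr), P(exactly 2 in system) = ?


ρ = 22.75/57.45 = 0.3960
P_n = (1−ρ)·ρ^n = (1 − 0.3960)·0.3960^2 = 0.6040·0.156813 = 0.094716

Final: 0.094716


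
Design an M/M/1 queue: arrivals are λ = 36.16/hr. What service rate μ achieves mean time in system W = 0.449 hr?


W = 1/(μ−λ) ⇒ μ − λ = 1/W = 1/0.449 = 2.2272
μ = λ + 1/W = 36.16 + 2.2272 = 38.3872 per hr

Final: 38.3872 /hr
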